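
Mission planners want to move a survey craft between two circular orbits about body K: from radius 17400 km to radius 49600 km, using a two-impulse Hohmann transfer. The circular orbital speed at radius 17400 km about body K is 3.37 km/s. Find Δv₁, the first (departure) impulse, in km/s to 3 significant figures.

From the circular-orbit relation v² = μ/r at r = 17400 km: μ = v²r = (3.37)² × 17400 = 1.97610×10^5 km³/s².
Transfer-ellipse semi-major axis a_t = (r₁ + r₂)/2 = (17400 + 49600)/2 = 33500 km.
Circular speed at r = 17400 km: v_c = √(μ/r) = 3.3700 km/s.
Vis-viva on the transfer ellipse at r = 17400 km gives v_t = √[μ(2/r − 1/a_t)] = 4.1006 km/s.
Δv₁ = |v_t − v_c| = |4.1006 − 3.3700| = 0.7306 km/s.

Δv₁ = 0.731 km/s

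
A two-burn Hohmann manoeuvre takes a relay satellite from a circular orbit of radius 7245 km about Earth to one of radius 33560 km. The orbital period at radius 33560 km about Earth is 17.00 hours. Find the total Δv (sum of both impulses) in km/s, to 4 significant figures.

Δv = 3.487 km/s

From Kepler's third law T² = 4π²r³/μ at r = 33560 km, T = 17.00 hours = 17.00 × 3600 s = 61200 s: μ = 4π²r³/T² = 3.98403×10^5 km³/s².
Transfer-ellipse semi-major axis a_t = (r₁ + r₂)/2 = (7245 + 33560)/2 = 20402.5 km.
At r₁ the circular-orbit speed is v₁ = √(μ/r₁) = 7.416 km/s.
Transfer-orbit speed at r₁ (vis-viva equation): v_p = √[μ(2/r₁ − 1/a_t)] = 9.511 km/s.
First burn Δv₁ = |v_p − v₁| = 2.095 km/s.
At r₂, v₂ = √(μ/r₂) = 3.445 km/s.
Transfer-orbit speed at r₂: v_a = √[μ(2/r₂ − 1/a_t)] = 2.053 km/s.
Second burn Δv₂ = |v₂ − v_a| = 1.392 km/s.
Δv = Δv₁ + Δv₂ = 2.095 + 1.392 = 3.487 km/s.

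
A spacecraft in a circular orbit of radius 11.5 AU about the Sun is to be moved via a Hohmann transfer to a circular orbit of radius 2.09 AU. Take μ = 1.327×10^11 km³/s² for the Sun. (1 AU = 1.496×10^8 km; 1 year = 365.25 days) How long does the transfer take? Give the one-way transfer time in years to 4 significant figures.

t = 8.857 years

In km: r₁ = 11.5 × 1.496×10^8 = 1.7204×10^9 km; r₂ = 2.09 × 1.496×10^8 = 3.12664×10^8 km.
Semi-major axis of the transfer orbit: a_t = (1.7204×10^9 + 3.12664×10^8)/2 = 1.016532×10^9 km.
Transfer time t = π√(a_t³/μ) = π√((1.016532×10^9)³ / 1.327×10^11) = 2.795×10^8 s.
Converting: 2.795×10^8 s ÷ 3.15576×10^7 s/year (365.25 × 86400) = 8.857 years.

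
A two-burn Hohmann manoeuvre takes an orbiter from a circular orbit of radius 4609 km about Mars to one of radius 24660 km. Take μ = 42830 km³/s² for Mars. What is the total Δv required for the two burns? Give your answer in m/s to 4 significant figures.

Δv = 1487 m/s

Semi-major axis of the transfer orbit: a_t = (4609 + 24660)/2 = 14634.5 km.
At r₁ the circular-orbit speed is v₁ = √(μ/r₁) = 3.0484 km/s.
Transfer-orbit speed at r₁ (vis-viva): v_p = √[μ(2/r₁ − 1/a_t)] = 3.9571 km/s.
First burn Δv₁ = |v_p − v₁| = 0.9087 km/s.
Circular speed at r₂: v₂ = √(μ/r₂) = 1.3179 km/s.
Transfer-orbit speed at r₂: v_a = √[μ(2/r₂ − 1/a_t)] = 0.73959 km/s.
Second burn Δv₂ = |v₂ − v_a| = 0.5783 km/s.
Δv = Δv₁ + Δv₂ = 0.9087 + 0.5783 = 1.487 km/s.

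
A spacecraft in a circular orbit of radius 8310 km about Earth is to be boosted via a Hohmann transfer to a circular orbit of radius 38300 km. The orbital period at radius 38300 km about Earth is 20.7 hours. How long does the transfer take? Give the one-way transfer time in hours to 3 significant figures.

From Kepler's third law T² = 4π²r³/μ at r = 38300 km, T = 20.7 hours = 20.7 × 3600 s = 74520 s: μ = 4π²r³/T² = 3.99402×10^5 km³/s².
Transfer-ellipse semi-major axis a_t = (r₁ + r₂)/2 = (8310 + 38300)/2 = 23305 km.
Half the transfer-orbit period gives t = π√(a_t³/μ) = 17690 s.
Converting: 17690 s ÷ 3600 s/hour = 4.91 hours.

t = 4.91 hours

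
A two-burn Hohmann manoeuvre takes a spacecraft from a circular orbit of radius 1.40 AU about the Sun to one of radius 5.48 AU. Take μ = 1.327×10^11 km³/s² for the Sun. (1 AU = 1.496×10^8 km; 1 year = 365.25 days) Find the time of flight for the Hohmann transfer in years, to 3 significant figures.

In km: r₁ = 1.40 × 1.496×10^8 = 2.0944×10^8 km; r₂ = 5.48 × 1.496×10^8 = 8.19808×10^8 km.
Semi-major axis of the transfer orbit: a_t = (2.0944×10^8 + 8.19808×10^8)/2 = 5.14624×10^8 km.
By Kepler's third law the transfer-orbit period is T = 2π√(a_t³/μ), so t = T/2 = 1.007×10^8 s.
Converting: 1.007×10^8 s ÷ 3.15576×10^7 s/year (365.25 × 86400) = 3.19 years.

t = 3.19 years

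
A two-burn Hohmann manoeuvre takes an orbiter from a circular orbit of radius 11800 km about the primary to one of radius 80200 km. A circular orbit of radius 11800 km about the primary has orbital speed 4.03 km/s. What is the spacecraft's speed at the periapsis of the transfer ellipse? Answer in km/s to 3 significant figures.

From the circular-orbit relation v² = μ/r at r = 11800 km: μ = v²r = (4.03)² × 11800 = 1.91643×10^5 km³/s².
Transfer-ellipse semi-major axis a_t = (r₁ + r₂)/2 = (11800 + 80200)/2 = 46000 km.
At periapsis, r = 11800 km.
From the vis-viva equation, v = √[μ(2/r − 1/a_t)] = 5.321 km/s.

v = 5.32 km/s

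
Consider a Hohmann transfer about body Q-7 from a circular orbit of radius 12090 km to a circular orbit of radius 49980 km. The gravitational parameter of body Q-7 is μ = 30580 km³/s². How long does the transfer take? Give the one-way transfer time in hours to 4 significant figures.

Transfer-ellipse semi-major axis a_t = (r₁ + r₂)/2 = (12090 + 49980)/2 = 31035 km.
Transfer time t = π√(a_t³/μ) = π√((31035)³ / 30580) = 98220 s.
Converting: 98220 s ÷ 3600 s/hour = 27.28 hours.

t = 27.28 hours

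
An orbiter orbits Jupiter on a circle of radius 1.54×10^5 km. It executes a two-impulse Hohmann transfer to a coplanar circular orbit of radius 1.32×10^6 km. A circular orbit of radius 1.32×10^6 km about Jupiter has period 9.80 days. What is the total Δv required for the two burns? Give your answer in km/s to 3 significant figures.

Δv = 15.0 km/s

From Kepler's third law T² = 4π²r³/μ at r = 1.32×10^6 km, T = 9.80 days = 9.80 × 86400 s = 8.4672×10^5 s: μ = 4π²r³/T² = 1.26649×10^8 km³/s².
The Hohmann ellipse has a_t = (r₁ + r₂)/2 = 7.370×10^5 km.
Circular speed at r₁: v₁ = √(μ/r₁) = √(1.26649×10^8/1.540×10^5) = 28.677 km/s.
On the transfer ellipse at r₁, vis-viva gives v_p = √[μ(2/r₁ − 1/a_t)] = 38.379 km/s.
First burn Δv₁ = |v_p − v₁| = 9.702 km/s.
At r₂, v₂ = √(μ/r₂) = 9.7952 km/s.
Transfer-orbit speed at r₂: v_a = √[μ(2/r₂ − 1/a_t)] = 4.4776 km/s.
Second burn Δv₂ = |v₂ − v_a| = 5.318 km/s.
Δv = Δv₁ + Δv₂ = 9.702 + 5.318 = 15.02 km/s.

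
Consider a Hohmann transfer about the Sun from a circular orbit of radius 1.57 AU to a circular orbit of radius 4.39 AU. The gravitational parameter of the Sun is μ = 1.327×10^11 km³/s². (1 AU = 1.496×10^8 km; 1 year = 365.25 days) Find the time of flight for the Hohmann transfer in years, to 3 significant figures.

t = 2.57 years

In km: r₁ = 1.57 × 1.496×10^8 = 2.34872×10^8 km; r₂ = 4.39 × 1.496×10^8 = 6.56744×10^8 km.
Transfer-ellipse semi-major axis a_t = (r₁ + r₂)/2 = (2.34872×10^8 + 6.56744×10^8)/2 = 4.45808×10^8 km.
By Kepler's third law the transfer-orbit period is T = 2π√(a_t³/μ), so t = T/2 = 8.118×10^7 s.
Converting: 8.118×10^7 s ÷ 3.15576×10^7 s/year (365.25 × 86400) = 2.57 years.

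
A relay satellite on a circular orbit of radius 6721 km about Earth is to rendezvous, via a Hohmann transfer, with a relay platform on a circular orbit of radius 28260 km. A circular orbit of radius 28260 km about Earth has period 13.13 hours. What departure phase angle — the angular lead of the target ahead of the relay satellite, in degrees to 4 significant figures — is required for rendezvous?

From Kepler's third law T² = 4π²r³/μ at r = 28260 km, T = 13.13 hours = 13.13 × 3600 s = 47268 s: μ = 4π²r³/T² = 3.98788×10^5 km³/s².
Semi-major axis of the transfer orbit: a_t = (6721 + 28260)/2 = 17490.5 km.
Transfer time t = π√(a_t³/μ) = 11507.5 s.
Target angular speed ω₂ = √(μ/r₂³) = 1.32927×10^-4 rad/s.
Angle swept by the target during transfer: ω₂·t = 1.52966 rad = 87.64°.
Arrival is 180° from departure on the ellipse, so φ = 180° − 87.64° = 92.36°.

φ = 92.36°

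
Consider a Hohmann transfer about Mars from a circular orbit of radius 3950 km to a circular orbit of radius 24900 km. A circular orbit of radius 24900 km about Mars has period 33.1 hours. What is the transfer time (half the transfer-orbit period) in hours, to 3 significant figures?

t = 7.30 hours

From Kepler's third law T² = 4π²r³/μ at r = 24900 km, T = 33.1 hours = 33.1 × 3600 s = 1.1916×10^5 s: μ = 4π²r³/T² = 42923.7 km³/s².
The Hohmann ellipse has a_t = (r₁ + r₂)/2 = 14425 km.
Transfer time t = π√(a_t³/μ) = π√((14425)³ / 42923.7) = 26270 s.
Converting: 26270 s ÷ 3600 s/hour = 7.30 hours.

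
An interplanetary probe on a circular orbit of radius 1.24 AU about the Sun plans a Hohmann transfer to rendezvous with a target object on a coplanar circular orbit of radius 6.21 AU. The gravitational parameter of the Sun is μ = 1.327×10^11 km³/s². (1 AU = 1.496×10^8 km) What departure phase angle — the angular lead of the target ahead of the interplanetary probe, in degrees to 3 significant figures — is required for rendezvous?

φ = 96.4°

In km: r₁ = 1.24 × 1.496×10^8 = 1.85504×10^8 km; r₂ = 6.21 × 1.496×10^8 = 9.29016×10^8 km.
Transfer-ellipse semi-major axis a_t = (r₁ + r₂)/2 = (1.85504×10^8 + 9.29016×10^8)/2 = 5.5726×10^8 km.
The half-period of the transfer ellipse is t = π√(a_t³/μ) = 1.1345×10^8 s.
Target angular speed ω₂ = √(μ/r₂³) = 1.2865×10^-8 rad/s.
Angle swept by the target during transfer: ω₂·t = 1.4595 rad = 83.62°.
Arrival is 180° from departure on the ellipse, so φ = 180° − 83.62° = 96.4°.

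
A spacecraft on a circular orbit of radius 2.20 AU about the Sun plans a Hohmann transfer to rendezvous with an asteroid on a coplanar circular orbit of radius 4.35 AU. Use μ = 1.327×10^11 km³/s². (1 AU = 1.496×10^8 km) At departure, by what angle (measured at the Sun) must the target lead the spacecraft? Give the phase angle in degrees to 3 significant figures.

In km: r₁ = 2.20 × 1.496×10^8 = 3.2912×10^8 km; r₂ = 4.35 × 1.496×10^8 = 6.5076×10^8 km.
Transfer-ellipse semi-major axis a_t = (r₁ + r₂)/2 = (3.2912×10^8 + 6.5076×10^8)/2 = 4.8994×10^8 km.
Transfer time t = π√(a_t³/μ) = 9.353×10^7 s.
Target angular speed ω₂ = √(μ/r₂³) = 2.194×10^-8 rad/s.
Angle swept by the target during transfer: ω₂·t = 2.052 rad = 117.6°.
Arrival is 180° from departure on the ellipse, so φ = 180° − 117.6° = 62.4°.

φ = 62.4°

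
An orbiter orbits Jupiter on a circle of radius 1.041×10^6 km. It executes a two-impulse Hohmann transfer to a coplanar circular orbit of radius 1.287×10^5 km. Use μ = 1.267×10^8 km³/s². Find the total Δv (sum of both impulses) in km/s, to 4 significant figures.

Δv = 16.34 km/s

Transfer-ellipse semi-major axis a_t = (r₁ + r₂)/2 = (1.041×10^6 + 1.287×10^5)/2 = 5.8485×10^5 km.
Circular speed at r₁: v₁ = √(μ/r₁) = √(1.267×10^8/1.041×10^6) = 11.032 km/s.
On the transfer ellipse at r₁, v² = μ(2/r − 1/a) gives v_a = √[μ(2/r₁ − 1/a_t)] = 5.1752 km/s.
First burn Δv₁ = |v_a − v₁| = 5.857 km/s.
At r₂, v₂ = √(μ/r₂) = 31.38 km/s.
Transfer-orbit speed at r₂: v_p = √[μ(2/r₂ − 1/a_t)] = 41.86 km/s.
Second burn Δv₂ = |v₂ − v_p| = 10.48 km/s.
Total Δv = Δv₁ + Δv₂ = 16.34 km/s.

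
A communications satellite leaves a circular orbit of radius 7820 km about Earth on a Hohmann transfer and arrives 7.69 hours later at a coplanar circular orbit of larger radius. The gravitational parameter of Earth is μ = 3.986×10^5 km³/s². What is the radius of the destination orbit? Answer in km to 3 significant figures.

r₂ = 55000 km

Transfer time t = 7.69 hours = 27684 s, and t = π√(a_t³/μ).
So a_t = (μ t²/π²)^(1/3) = (3.986×10^5 × (27684)² / π²)^(1/3) = 31398 km.
Since a_t = (r₁ + r₂)/2, r₂ = 2a_t − r₁ = 2×31398 − 7820 = 54976 km.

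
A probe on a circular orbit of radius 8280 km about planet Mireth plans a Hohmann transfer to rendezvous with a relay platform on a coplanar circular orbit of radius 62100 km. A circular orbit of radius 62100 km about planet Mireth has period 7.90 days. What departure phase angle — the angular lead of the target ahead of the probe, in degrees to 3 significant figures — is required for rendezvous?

φ = 103°

From Kepler's third law T² = 4π²r³/μ at r = 62100 km, T = 7.90 days = 7.90 × 86400 s = 6.8256×10^5 s: μ = 4π²r³/T² = 20293.3 km³/s².
The Hohmann ellipse has a_t = (r₁ + r₂)/2 = 35190 km.
Transfer time t = π√(a_t³/μ) = 1.456×10^5 s.
The target's mean motion on its circular orbit is ω₂ = √(μ/r₂³) = 9.205×10^-6 rad/s.
Angle swept by the target during transfer: ω₂·t = 1.340 rad = 76.78°.
The probe traverses 180° on the transfer ellipse, so the target must lead by 180° − 76.78° = 103°.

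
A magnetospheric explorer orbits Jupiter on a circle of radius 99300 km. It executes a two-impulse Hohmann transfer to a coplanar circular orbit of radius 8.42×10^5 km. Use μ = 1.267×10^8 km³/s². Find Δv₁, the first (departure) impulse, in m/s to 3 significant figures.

The Hohmann ellipse has a_t = (r₁ + r₂)/2 = 4.7065×10^5 km.
Circular speed at r = 99300 km: v_c = √(μ/r) = 35.72 km/s.
Transfer-orbit speed at the same r (vis-viva, a = a_t): v_t = √[μ(2/r − 1/a_t)] = 47.78 km/s.
Δv₁ = |v_t − v_c| = |47.78 − 35.72| = 12.06 km/s.

Δv₁ = 12100 m/s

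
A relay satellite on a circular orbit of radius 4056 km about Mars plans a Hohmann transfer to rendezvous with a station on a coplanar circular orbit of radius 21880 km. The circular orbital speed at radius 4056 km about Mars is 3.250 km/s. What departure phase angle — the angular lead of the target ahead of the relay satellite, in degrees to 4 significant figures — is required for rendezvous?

From the circular-orbit relation v² = μ/r at r = 4056 km: μ = v²r = (3.250)² × 4056 = 42841.5 km³/s².
Transfer-ellipse semi-major axis a_t = (r₁ + r₂)/2 = (4056 + 21880)/2 = 12968 km.
Transfer time t = π√(a_t³/μ) = 22414.4 s.
Target angular speed ω₂ = √(μ/r₂³) = 6.39531×10^-5 rad/s.
Angle swept by the target during transfer: ω₂·t = 1.4335 rad = 82.13°.
The relay satellite traverses 180° on the transfer ellipse, so the target must lead by 180° − 82.13° = 97.87°.

φ = 97.87°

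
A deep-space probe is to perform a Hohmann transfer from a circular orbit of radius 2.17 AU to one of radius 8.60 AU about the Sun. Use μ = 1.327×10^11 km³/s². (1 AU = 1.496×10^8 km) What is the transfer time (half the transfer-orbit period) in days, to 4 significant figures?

t = 2282 days

In km: r₁ = 2.17 × 1.496×10^8 = 3.24632×10^8 km; r₂ = 8.60 × 1.496×10^8 = 1.28656×10^9 km.
The Hohmann ellipse has a_t = (r₁ + r₂)/2 = 8.05596×10^8 km.
Transfer time t = π√(a_t³/μ) = π√((8.05596×10^8)³ / 1.327×10^11) = 1.972×10^8 s.
Converting: 1.972×10^8 s ÷ 86400 s/day = 2282 days.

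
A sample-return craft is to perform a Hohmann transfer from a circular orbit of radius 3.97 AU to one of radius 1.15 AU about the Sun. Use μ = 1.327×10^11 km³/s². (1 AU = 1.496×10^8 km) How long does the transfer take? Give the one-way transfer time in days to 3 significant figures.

In km: r₁ = 3.97 × 1.496×10^8 = 5.93912×10^8 km; r₂ = 1.15 × 1.496×10^8 = 1.7204×10^8 km.
The Hohmann ellipse has a_t = (r₁ + r₂)/2 = 3.82976×10^8 km.
Half the transfer-orbit period gives t = π√(a_t³/μ) = 6.464×10^7 s.
Converting: 6.464×10^7 s ÷ 86400 s/day = 748 days.

t = 748 days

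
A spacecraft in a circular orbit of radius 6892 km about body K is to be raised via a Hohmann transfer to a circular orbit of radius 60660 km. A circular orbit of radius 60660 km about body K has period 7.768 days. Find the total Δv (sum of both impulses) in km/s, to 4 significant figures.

From Kepler's third law T² = 4π²r³/μ at r = 60660 km, T = 7.768 days = 7.768 × 86400 s = 6.711552×10^5 s: μ = 4π²r³/T² = 19562.4 km³/s².
The Hohmann ellipse has a_t = (r₁ + r₂)/2 = 33776 km.
Circular speed at r₁: v₁ = √(μ/r₁) = √(19562.4/6892) = 1.685 km/s.
On the transfer ellipse at r₁, vis-viva equation gives v_p = √[μ(2/r₁ − 1/a_t)] = 2.258 km/s.
First burn Δv₁ = |v_p − v₁| = 0.5730 km/s.
At r₂, v₂ = √(μ/r₂) = 0.5679 km/s.
Transfer-orbit speed at r₂: v_a = √[μ(2/r₂ − 1/a_t)] = 0.2565 km/s.
Second burn Δv₂ = |v₂ − v_a| = 0.3114 km/s.
Total Δv = Δv₁ + Δv₂ = 0.8844 km/s.

Δv = 0.8844 km/s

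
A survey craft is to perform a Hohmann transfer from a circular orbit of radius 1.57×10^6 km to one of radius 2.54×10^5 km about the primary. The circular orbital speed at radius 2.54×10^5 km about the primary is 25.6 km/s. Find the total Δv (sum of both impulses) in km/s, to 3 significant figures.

Δv = 12.9 km/s

From the circular-orbit relation v² = μ/r at r = 2.54×10^5 km: μ = v²r = (25.6)² × 2.54×10^5 = 1.66461×10^8 km³/s².
Semi-major axis of the transfer orbit: a_t = (1.570×10^6 + 2.540×10^5)/2 = 9.120×10^5 km.
At r₁ the circular-orbit speed is v₁ = √(μ/r₁) = 10.297 km/s.
Transfer-orbit speed at r₁ (v² = μ(2/r − 1/a)): v_a = √[μ(2/r₁ − 1/a_t)] = 5.4341 km/s.
First burn Δv₁ = |v_a − v₁| = 4.863 km/s.
Circular speed at r₂: v₂ = √(μ/r₂) = 25.600 km/s.
Transfer-orbit speed at r₂: v_p = √[μ(2/r₂ − 1/a_t)] = 33.589 km/s.
Second burn Δv₂ = |v₂ − v_p| = 7.989 km/s.
Δv = Δv₁ + Δv₂ = 4.863 + 7.989 = 12.85 km/s.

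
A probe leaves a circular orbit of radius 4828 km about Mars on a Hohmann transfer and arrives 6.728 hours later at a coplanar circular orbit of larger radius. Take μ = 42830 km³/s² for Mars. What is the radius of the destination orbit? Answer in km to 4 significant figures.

Transfer time t = 6.728 hours = 24220.8 s, and t = π√(a_t³/μ).
So a_t = (μ t²/π²)^(1/3) = (42830 × (24220.8)² / π²)^(1/3) = 13654 km.
Since a_t = (r₁ + r₂)/2, r₂ = 2a_t − r₁ = 2×13654 − 4828 = 22480 km.

r₂ = 22480 km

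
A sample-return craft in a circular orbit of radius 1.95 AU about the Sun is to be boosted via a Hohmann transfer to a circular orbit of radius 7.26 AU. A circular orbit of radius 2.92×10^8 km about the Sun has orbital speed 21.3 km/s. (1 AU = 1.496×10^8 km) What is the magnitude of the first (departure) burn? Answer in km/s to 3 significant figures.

Δv₁ = 5.45 km/s

From the circular-orbit relation v² = μ/r at r = 2.92×10^8 km: μ = v²r = (21.3)² × 2.92×10^8 = 1.32477×10^11 km³/s².
In km: r₁ = 1.95 × 1.496×10^8 = 2.9172×10^8 km; r₂ = 7.26 × 1.496×10^8 = 1.086096×10^9 km.
Transfer-ellipse semi-major axis a_t = (r₁ + r₂)/2 = (2.9172×10^8 + 1.086096×10^9)/2 = 6.88908×10^8 km.
On the circular orbit at r = 2.9172×10^8 km, v_c = √(μ/r) = 21.310 km/s.
Transfer-orbit speed at the same r (vis-viva, a = a_t): v_t = √[μ(2/r − 1/a_t)] = 26.757 km/s.
Δv₁ = |v_t − v_c| = |26.757 − 21.310| = 5.447 km/s.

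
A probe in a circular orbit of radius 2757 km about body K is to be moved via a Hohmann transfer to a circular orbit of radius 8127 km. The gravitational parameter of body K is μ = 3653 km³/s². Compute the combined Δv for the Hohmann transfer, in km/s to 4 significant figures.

Transfer-ellipse semi-major axis a_t = (r₁ + r₂)/2 = (2757 + 8127)/2 = 5442 km.
Circular speed at r₁: v₁ = √(μ/r₁) = √(3653/2757) = 1.1511 km/s.
On the transfer ellipse at r₁, vis-viva equation gives v_p = √[μ(2/r₁ − 1/a_t)] = 1.4067 km/s.
First burn Δv₁ = |v_p − v₁| = 0.2556 km/s.
At r₂, v₂ = √(μ/r₂) = 0.6704 km/s.
Transfer-orbit speed at r₂: v_a = √[μ(2/r₂ − 1/a_t)] = 0.4772 km/s.
Second burn Δv₂ = |v₂ − v_a| = 0.1932 km/s.
Total Δv = Δv₁ + Δv₂ = 0.4488 km/s.

Δv = 0.4488 km/s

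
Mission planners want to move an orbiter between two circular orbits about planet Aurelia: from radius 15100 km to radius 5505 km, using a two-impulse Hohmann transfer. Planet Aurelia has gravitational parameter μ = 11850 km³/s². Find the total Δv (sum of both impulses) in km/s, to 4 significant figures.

Δv = 0.5474 km/s

Semi-major axis of the transfer orbit: a_t = (15100 + 5505)/2 = 10302.5 km.
Circular speed at r₁: v₁ = √(μ/r₁) = √(11850/15100) = 0.8859 km/s.
Transfer-orbit speed at r₁ (vis-viva): v_a = √[μ(2/r₁ − 1/a_t)] = 0.6476 km/s.
First burn Δv₁ = |v_a − v₁| = 0.2383 km/s.
Circular speed at r₂: v₂ = √(μ/r₂) = 1.467170 km/s.
Transfer-orbit speed at r₂: v_p = √[μ(2/r₂ − 1/a_t)] = 1.776224 km/s.
Second burn Δv₂ = |v₂ − v_p| = 0.3091 km/s.
Δv = Δv₁ + Δv₂ = 0.2383 + 0.3091 = 0.5474 km/s.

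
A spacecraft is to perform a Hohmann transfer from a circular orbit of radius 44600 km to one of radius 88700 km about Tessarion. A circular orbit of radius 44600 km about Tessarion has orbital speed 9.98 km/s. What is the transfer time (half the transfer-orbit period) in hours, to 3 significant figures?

t = 7.12 hours

From the circular-orbit relation v² = μ/r at r = 44600 km: μ = v²r = (9.98)² × 44600 = 4.44218×10^6 km³/s².
Transfer-ellipse semi-major axis a_t = (r₁ + r₂)/2 = (44600 + 88700)/2 = 66650 km.
By Kepler's third law the transfer-orbit period is T = 2π√(a_t³/μ), so t = T/2 = 25648 s.
Converting: 25648 s ÷ 3600 s/hour = 7.12 hours.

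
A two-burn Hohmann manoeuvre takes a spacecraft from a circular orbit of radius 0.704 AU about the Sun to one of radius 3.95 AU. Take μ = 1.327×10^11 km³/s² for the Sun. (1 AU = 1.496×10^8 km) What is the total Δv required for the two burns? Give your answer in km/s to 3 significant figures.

Δv = 17.5 km/s

In km: r₁ = 0.704 × 1.496×10^8 = 1.053184×10^8 km; r₂ = 3.95 × 1.496×10^8 = 5.9092×10^8 km.
The Hohmann ellipse has a_t = (r₁ + r₂)/2 = 3.481192×10^8 km.
Circular speed at r₁: v₁ = √(μ/r₁) = √(1.327×10^11/1.053184×10^8) = 35.50 km/s.
Transfer-orbit speed at r₁ (v² = μ(2/r − 1/a)): v_p = √[μ(2/r₁ − 1/a_t)] = 46.25 km/s.
First burn Δv₁ = |v_p − v₁| = 10.75 km/s.
Circular speed at r₂: v₂ = √(μ/r₂) = 14.9855 km/s.
Transfer-orbit speed at r₂: v_a = √[μ(2/r₂ − 1/a_t)] = 8.24251 km/s.
Second burn Δv₂ = |v₂ − v_a| = 6.743 km/s.
Δv = Δv₁ + Δv₂ = 10.75 + 6.743 = 17.49 km/s.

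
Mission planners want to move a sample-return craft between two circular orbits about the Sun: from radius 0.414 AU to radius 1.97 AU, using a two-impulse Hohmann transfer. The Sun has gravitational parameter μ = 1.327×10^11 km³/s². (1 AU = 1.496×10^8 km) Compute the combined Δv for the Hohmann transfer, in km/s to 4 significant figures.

In km: r₁ = 0.414 × 1.496×10^8 = 6.19344×10^7 km; r₂ = 1.97 × 1.496×10^8 = 2.94712×10^8 km.
Semi-major axis of the transfer orbit: a_t = (6.19344×10^7 + 2.94712×10^8)/2 = 1.783232×10^8 km.
At r₁ the circular-orbit speed is v₁ = √(μ/r₁) = 46.29 km/s.
On the transfer ellipse at r₁, vis-viva gives v_p = √[μ(2/r₁ − 1/a_t)] = 59.51 km/s.
First burn Δv₁ = |v_p − v₁| = 13.22 km/s.
At r₂, v₂ = √(μ/r₂) = 21.2196 km/s.
Transfer-orbit speed at r₂: v_a = √[μ(2/r₂ − 1/a_t)] = 12.5054 km/s.
Second burn Δv₂ = |v₂ − v_a| = 8.714 km/s.
Δv = Δv₁ + Δv₂ = 13.22 + 8.714 = 21.93 km/s.

Δv = 21.93 km/s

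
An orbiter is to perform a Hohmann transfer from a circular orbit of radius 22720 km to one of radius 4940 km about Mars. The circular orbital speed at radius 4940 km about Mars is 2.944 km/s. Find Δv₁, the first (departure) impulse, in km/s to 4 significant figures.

Δv₁ = 0.5523 km/s

From the circular-orbit relation v² = μ/r at r = 4940 km: μ = v²r = (2.944)² × 4940 = 42815.7 km³/s².
The Hohmann ellipse has a_t = (r₁ + r₂)/2 = 13830 km.
Circular speed at r = 22720 km: v_c = √(μ/r) = 1.37277 km/s.
Transfer-orbit speed at the same r (vis-viva, a = a_t): v_t = √[μ(2/r − 1/a_t)] = 0.820445 km/s.
Δv₁ = |v_t − v_c| = |0.820445 − 1.37277| = 0.5523 km/s.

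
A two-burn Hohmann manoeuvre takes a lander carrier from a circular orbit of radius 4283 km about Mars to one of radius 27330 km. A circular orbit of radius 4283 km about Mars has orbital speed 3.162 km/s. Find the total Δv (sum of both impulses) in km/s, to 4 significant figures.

Δv = 1.596 km/s

From the circular-orbit relation v² = μ/r at r = 4283 km: μ = v²r = (3.162)² × 4283 = 42822.5 km³/s².
Transfer-ellipse semi-major axis a_t = (r₁ + r₂)/2 = (4283 + 27330)/2 = 15806.5 km.
Circular speed at r₁: v₁ = √(μ/r₁) = √(42822.5/4283) = 3.1620 km/s.
On the transfer ellipse at r₁, v² = μ(2/r − 1/a) gives v_p = √[μ(2/r₁ − 1/a_t)] = 4.1578 km/s.
First burn Δv₁ = |v_p − v₁| = 0.9958 km/s.
Circular speed at r₂: v₂ = √(μ/r₂) = 1.25175 km/s.
Transfer-orbit speed at r₂: v_a = √[μ(2/r₂ − 1/a_t)] = 0.651587 km/s.
Second burn Δv₂ = |v₂ − v_a| = 0.6002 km/s.
Δv = Δv₁ + Δv₂ = 0.9958 + 0.6002 = 1.596 km/s.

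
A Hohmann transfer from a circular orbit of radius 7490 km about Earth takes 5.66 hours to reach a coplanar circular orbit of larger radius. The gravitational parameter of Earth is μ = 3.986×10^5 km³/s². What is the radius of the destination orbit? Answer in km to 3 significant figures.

r₂ = 43700 km

Transfer time t = 5.66 hours = 20376 s, and t = π√(a_t³/μ).
So a_t = (μ t²/π²)^(1/3) = (3.986×10^5 × (20376)² / π²)^(1/3) = 25595 km.
Since a_t = (r₁ + r₂)/2, r₂ = 2a_t − r₁ = 2×25595 − 7490 = 43700 km.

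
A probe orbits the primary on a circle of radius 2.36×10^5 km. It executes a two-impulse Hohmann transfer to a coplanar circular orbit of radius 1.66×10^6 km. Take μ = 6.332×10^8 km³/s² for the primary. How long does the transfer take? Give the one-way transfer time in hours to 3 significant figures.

t = 32.0 hours

The Hohmann ellipse has a_t = (r₁ + r₂)/2 = 9.480×10^5 km.
Transfer time t = π√(a_t³/μ) = π√((9.480×10^5)³ / 6.332×10^8) = 1.152×10^5 s.
Converting: 1.152×10^5 s ÷ 3600 s/hour = 32.0 hours.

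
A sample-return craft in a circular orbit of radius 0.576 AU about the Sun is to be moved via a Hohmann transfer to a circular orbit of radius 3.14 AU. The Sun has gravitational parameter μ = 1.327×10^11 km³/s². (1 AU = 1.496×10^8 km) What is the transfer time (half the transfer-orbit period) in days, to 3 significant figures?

t = 463 days

In km: r₁ = 0.576 × 1.496×10^8 = 8.61696×10^7 km; r₂ = 3.14 × 1.496×10^8 = 4.69744×10^8 km.
Transfer-ellipse semi-major axis a_t = (r₁ + r₂)/2 = (8.61696×10^7 + 4.69744×10^8)/2 = 2.779568×10^8 km.
Transfer time t = π√(a_t³/μ) = π√((2.779568×10^8)³ / 1.327×10^11) = 3.997×10^7 s.
Converting: 3.997×10^7 s ÷ 86400 s/day = 463 days.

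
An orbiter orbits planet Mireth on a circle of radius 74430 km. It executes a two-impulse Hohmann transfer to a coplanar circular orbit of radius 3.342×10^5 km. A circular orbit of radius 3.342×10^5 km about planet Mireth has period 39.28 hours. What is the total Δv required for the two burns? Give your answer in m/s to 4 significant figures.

Δv = 14660 m/s

From Kepler's third law T² = 4π²r³/μ at r = 3.342×10^5 km, T = 39.28 hours = 39.28 × 3600 s = 1.41408×10^5 s: μ = 4π²r³/T² = 7.36938×10^7 km³/s².
The Hohmann ellipse has a_t = (r₁ + r₂)/2 = 2.04315×10^5 km.
Circular speed at r₁: v₁ = √(μ/r₁) = √(7.36938×10^7/74430) = 31.466 km/s.
Transfer-orbit speed at r₁ (vis-viva equation): v_p = √[μ(2/r₁ − 1/a_t)] = 40.243 km/s.
First burn Δv₁ = |v_p − v₁| = 8.777 km/s.
Circular speed at r₂: v₂ = √(μ/r₂) = 14.85 km/s.
Transfer-orbit speed at r₂: v_a = √[μ(2/r₂ − 1/a_t)] = 8.963 km/s.
Second burn Δv₂ = |v₂ − v_a| = 5.887 km/s.
Δv = Δv₁ + Δv₂ = 8.777 + 5.887 = 14.66 km/s.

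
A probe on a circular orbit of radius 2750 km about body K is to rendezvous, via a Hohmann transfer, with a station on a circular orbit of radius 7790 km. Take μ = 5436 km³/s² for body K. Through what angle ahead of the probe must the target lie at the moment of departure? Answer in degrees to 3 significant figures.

φ = 79.8°

Semi-major axis of the transfer orbit: a_t = (2750 + 7790)/2 = 5270 km.
Transfer time t = π√(a_t³/μ) = 16301 s.
Target angular speed ω₂ = √(μ/r₂³) = 1.0723×10^-4 rad/s.
Angle swept by the target during transfer: ω₂·t = 1.748 rad = 100.2°.
The probe traverses 180° on the transfer ellipse, so the target must lead by 180° − 100.2° = 79.8°.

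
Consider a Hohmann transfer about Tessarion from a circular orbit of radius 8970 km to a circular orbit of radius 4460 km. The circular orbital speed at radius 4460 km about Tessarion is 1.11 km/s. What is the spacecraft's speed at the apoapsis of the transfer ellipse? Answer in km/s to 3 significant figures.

v = 0.638 km/s

From the circular-orbit relation v² = μ/r at r = 4460 km: μ = v²r = (1.11)² × 4460 = 5495.17 km³/s².
The Hohmann ellipse has a_t = (r₁ + r₂)/2 = 6715 km.
At apoapsis, r = 8970 km.
Vis-viva: v = √[μ(2/r − 1/a_t)] = √[5495.17 × (2/8970 − 1/6715)] = 0.6379 km/s.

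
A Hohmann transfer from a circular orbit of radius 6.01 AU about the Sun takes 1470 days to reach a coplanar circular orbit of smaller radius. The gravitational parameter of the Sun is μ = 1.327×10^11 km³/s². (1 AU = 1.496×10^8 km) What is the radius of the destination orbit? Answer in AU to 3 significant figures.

r₂ = 2.02 AU

In km: r₁ = 6.01 × 1.496×10^8 = 8.99096×10^8 km.
Transfer time t = 1470 days = 1.27008×10^8 s, and t = π√(a_t³/μ).
So a_t = (μ t²/π²)^(1/3) = (1.327×10^11 × (1.27008×10^8)² / π²)^(1/3) = 6.0082×10^8 km.
Since a_t = (r₁ + r₂)/2, r₂ = 2a_t − r₁ = 2×6.0082×10^8 − 8.99096×10^8 = 3.02544×10^8 km.
In AU: r₂ = 3.02544×10^8 / 1.496×10^8 = 2.02 AU.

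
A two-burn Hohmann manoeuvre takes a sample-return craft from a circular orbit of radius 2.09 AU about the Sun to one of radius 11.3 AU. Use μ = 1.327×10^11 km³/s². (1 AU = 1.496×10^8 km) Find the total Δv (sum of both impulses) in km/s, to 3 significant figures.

In km: r₁ = 2.09 × 1.496×10^8 = 3.12664×10^8 km; r₂ = 11.3 × 1.496×10^8 = 1.69048×10^9 km.
The Hohmann ellipse has a_t = (r₁ + r₂)/2 = 1.001572×10^9 km.
Circular speed at r₁: v₁ = √(μ/r₁) = √(1.327×10^11/3.12664×10^8) = 20.6014 km/s.
On the transfer ellipse at r₁, v² = μ(2/r − 1/a) gives v_p = √[μ(2/r₁ − 1/a_t)] = 26.7646 km/s.
First burn Δv₁ = |v_p − v₁| = 6.163 km/s.
At r₂, v₂ = √(μ/r₂) = 8.860 km/s.
Transfer-orbit speed at r₂: v_a = √[μ(2/r₂ − 1/a_t)] = 4.950 km/s.
Second burn Δv₂ = |v₂ − v_a| = 3.910 km/s.
Total Δv = Δv₁ + Δv₂ = 10.07 km/s.

Δv = 10.1 km/s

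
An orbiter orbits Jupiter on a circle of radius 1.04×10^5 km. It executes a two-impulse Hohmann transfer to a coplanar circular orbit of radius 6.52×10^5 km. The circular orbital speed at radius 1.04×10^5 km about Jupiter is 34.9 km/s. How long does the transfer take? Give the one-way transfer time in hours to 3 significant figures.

From the circular-orbit relation v² = μ/r at r = 1.04×10^5 km: μ = v²r = (34.9)² × 1.04×10^5 = 1.26673×10^8 km³/s².
The Hohmann ellipse has a_t = (r₁ + r₂)/2 = 3.780×10^5 km.
Half the transfer-orbit period gives t = π√(a_t³/μ) = 64870 s.
Converting: 64870 s ÷ 3600 s/hour = 18.0 hours.

t = 18.0 hours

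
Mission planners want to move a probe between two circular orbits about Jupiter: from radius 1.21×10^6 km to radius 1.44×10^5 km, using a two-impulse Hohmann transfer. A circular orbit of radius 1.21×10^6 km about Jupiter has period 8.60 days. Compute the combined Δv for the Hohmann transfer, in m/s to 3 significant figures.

From Kepler's third law T² = 4π²r³/μ at r = 1.21×10^6 km, T = 8.60 days = 8.60 × 86400 s = 7.4304×10^5 s: μ = 4π²r³/T² = 1.26675×10^8 km³/s².
Transfer-ellipse semi-major axis a_t = (r₁ + r₂)/2 = (1.210×10^6 + 1.440×10^5)/2 = 6.770×10^5 km.
Circular speed at r₁: v₁ = √(μ/r₁) = √(1.26675×10^8/1.210×10^6) = 10.2318 km/s.
Transfer-orbit speed at r₁ (vis-viva equation): v_a = √[μ(2/r₁ − 1/a_t)] = 4.71889 km/s.
First burn Δv₁ = |v_a − v₁| = 5.5129 km/s.
At r₂, v₂ = √(μ/r₂) = 29.659545 km/s.
Transfer-orbit speed at r₂: v_p = √[μ(2/r₂ − 1/a_t)] = 39.651793 km/s.
Second burn Δv₂ = |v₂ − v_p| = 9.9922 km/s.
Δv = Δv₁ + Δv₂ = 5.5129 + 9.9922 = 15.51 km/s.

Δv = 15500 m/s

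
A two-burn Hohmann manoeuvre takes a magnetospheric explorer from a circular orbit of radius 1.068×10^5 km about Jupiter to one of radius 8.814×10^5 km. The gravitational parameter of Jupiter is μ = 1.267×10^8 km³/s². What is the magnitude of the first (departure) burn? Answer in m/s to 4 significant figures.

Δv₁ = 11560 m/s

Semi-major axis of the transfer orbit: a_t = (1.068×10^5 + 8.814×10^5)/2 = 4.941×10^5 km.
Circular speed at r = 1.068×10^5 km: v_c = √(μ/r) = 34.44 km/s.
Vis-viva on the transfer ellipse at r = 1.068×10^5 km gives v_t = √[μ(2/r − 1/a_t)] = 46.00 km/s.
Δv₁ = |v_t − v_c| = |46.00 − 34.44| = 11.56 km/s.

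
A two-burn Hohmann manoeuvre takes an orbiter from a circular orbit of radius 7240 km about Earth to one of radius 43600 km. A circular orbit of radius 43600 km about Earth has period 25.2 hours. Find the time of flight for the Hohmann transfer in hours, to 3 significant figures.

t = 5.61 hours

From Kepler's third law T² = 4π²r³/μ at r = 43600 km, T = 25.2 hours = 25.2 × 3600 s = 90720 s: μ = 4π²r³/T² = 3.97570×10^5 km³/s².
Semi-major axis of the transfer orbit: a_t = (7240 + 43600)/2 = 25420 km.
Transfer time t = π√(a_t³/μ) = π√((25420)³ / 3.97570×10^5) = 20190 s.
Converting: 20190 s ÷ 3600 s/hour = 5.61 hours.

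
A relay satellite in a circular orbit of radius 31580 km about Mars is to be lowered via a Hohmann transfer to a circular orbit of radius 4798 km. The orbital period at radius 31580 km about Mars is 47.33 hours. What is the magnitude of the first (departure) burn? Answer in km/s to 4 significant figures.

From Kepler's third law T² = 4π²r³/μ at r = 31580 km, T = 47.33 hours = 47.33 × 3600 s = 1.70388×10^5 s: μ = 4π²r³/T² = 42827.0 km³/s².
Transfer-ellipse semi-major axis a_t = (r₁ + r₂)/2 = (31580 + 4798)/2 = 18189 km.
On the circular orbit at r = 31580 km, v_c = √(μ/r) = 1.1645 km/s.
Vis-viva on the transfer ellipse at r = 31580 km gives v_t = √[μ(2/r − 1/a_t)] = 0.59811 km/s.
Δv₁ = |v_t − v_c| = |0.59811 − 1.1645| = 0.5664 km/s.

Δv₁ = 0.5664 km/s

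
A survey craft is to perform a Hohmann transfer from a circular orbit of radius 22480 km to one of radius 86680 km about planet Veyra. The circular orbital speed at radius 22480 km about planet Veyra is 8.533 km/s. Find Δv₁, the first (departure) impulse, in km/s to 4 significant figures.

Δv₁ = 2.220 km/s

From the circular-orbit relation v² = μ/r at r = 22480 km: μ = v²r = (8.533)² × 22480 = 1.63682×10^6 km³/s².
The Hohmann ellipse has a_t = (r₁ + r₂)/2 = 54580 km.
On the circular orbit at r = 22480 km, v_c = √(μ/r) = 8.5330 km/s.
Vis-viva on the transfer ellipse at r = 22480 km gives v_t = √[μ(2/r − 1/a_t)] = 10.753 km/s.
Δv₁ = |v_t − v_c| = |10.753 − 8.5330| = 2.220 km/s.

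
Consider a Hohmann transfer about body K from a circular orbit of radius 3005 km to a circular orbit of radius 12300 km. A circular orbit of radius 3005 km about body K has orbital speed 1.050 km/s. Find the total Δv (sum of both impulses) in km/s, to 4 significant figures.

Δv = 0.4750 km/s

From the circular-orbit relation v² = μ/r at r = 3005 km: μ = v²r = (1.050)² × 3005 = 3313.01 km³/s².
The Hohmann ellipse has a_t = (r₁ + r₂)/2 = 7652.5 km.
At r₁ the circular-orbit speed is v₁ = √(μ/r₁) = 1.0500 km/s.
Transfer-orbit speed at r₁ (vis-viva equation): v_p = √[μ(2/r₁ − 1/a_t)] = 1.3312 km/s.
First burn Δv₁ = |v_p − v₁| = 0.2812 km/s.
At r₂, v₂ = √(μ/r₂) = 0.5190 km/s.
Transfer-orbit speed at r₂: v_a = √[μ(2/r₂ − 1/a_t)] = 0.3252 km/s.
Second burn Δv₂ = |v₂ − v_a| = 0.1938 km/s.
Total Δv = Δv₁ + Δv₂ = 0.4750 km/s.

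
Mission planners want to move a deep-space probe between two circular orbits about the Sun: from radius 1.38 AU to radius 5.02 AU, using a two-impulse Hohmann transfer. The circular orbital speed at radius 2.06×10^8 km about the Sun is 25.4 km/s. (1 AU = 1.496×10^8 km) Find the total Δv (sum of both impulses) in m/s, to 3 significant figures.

Δv = 11000 m/s

From the circular-orbit relation v² = μ/r at r = 2.06×10^8 km: μ = v²r = (25.4)² × 2.06×10^8 = 1.32903×10^11 km³/s².
In km: r₁ = 1.38 × 1.496×10^8 = 2.06448×10^8 km; r₂ = 5.02 × 1.496×10^8 = 7.50992×10^8 km.
Transfer-ellipse semi-major axis a_t = (r₁ + r₂)/2 = (2.06448×10^8 + 7.50992×10^8)/2 = 4.7872×10^8 km.
Circular speed at r₁: v₁ = √(μ/r₁) = √(1.32903×10^11/2.06448×10^8) = 25.37243 km/s.
On the transfer ellipse at r₁, v² = μ(2/r − 1/a) gives v_p = √[μ(2/r₁ − 1/a_t)] = 31.77890 km/s.
First burn Δv₁ = |v_p − v₁| = 6.406 km/s.
Circular speed at r₂: v₂ = √(μ/r₂) = 13.303 km/s.
Transfer-orbit speed at r₂: v_a = √[μ(2/r₂ − 1/a_t)] = 8.7360 km/s.
Second burn Δv₂ = |v₂ − v_a| = 4.567 km/s.
Total Δv = Δv₁ + Δv₂ = 10.97 km/s.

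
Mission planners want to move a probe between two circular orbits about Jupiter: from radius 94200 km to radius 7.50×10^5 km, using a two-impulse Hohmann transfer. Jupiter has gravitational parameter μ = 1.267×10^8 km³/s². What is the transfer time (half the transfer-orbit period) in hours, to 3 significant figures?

Transfer-ellipse semi-major axis a_t = (r₁ + r₂)/2 = (94200 + 7.500×10^5)/2 = 4.221×10^5 km.
By Kepler's third law the transfer-orbit period is T = 2π√(a_t³/μ), so t = T/2 = 76540 s.
Converting: 76540 s ÷ 3600 s/hour = 21.3 hours.

t = 21.3 hours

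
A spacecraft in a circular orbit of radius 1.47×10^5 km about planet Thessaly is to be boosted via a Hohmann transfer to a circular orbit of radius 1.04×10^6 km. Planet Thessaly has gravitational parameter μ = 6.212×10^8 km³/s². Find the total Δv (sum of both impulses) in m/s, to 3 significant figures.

Transfer-ellipse semi-major axis a_t = (r₁ + r₂)/2 = (1.470×10^5 + 1.040×10^6)/2 = 5.935×10^5 km.
Circular speed at r₁: v₁ = √(μ/r₁) = √(6.212×10^8/1.470×10^5) = 65.0065 km/s.
On the transfer ellipse at r₁, v² = μ(2/r − 1/a) gives v_p = √[μ(2/r₁ − 1/a_t)] = 86.0525 km/s.
First burn Δv₁ = |v_p − v₁| = 21.046 km/s.
At r₂, v₂ = √(μ/r₂) = 24.440 km/s.
Transfer-orbit speed at r₂: v_a = √[μ(2/r₂ − 1/a_t)] = 12.163 km/s.
Second burn Δv₂ = |v₂ − v_a| = 12.277 km/s.
Δv = Δv₁ + Δv₂ = 21.046 + 12.277 = 33.32 km/s.

Δv = 33300 m/s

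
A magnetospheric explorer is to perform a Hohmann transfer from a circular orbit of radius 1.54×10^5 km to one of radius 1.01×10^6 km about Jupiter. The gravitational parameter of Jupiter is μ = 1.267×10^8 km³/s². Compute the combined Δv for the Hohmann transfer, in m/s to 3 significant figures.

Transfer-ellipse semi-major axis a_t = (r₁ + r₂)/2 = (1.540×10^5 + 1.010×10^6)/2 = 5.820×10^5 km.
At r₁ the circular-orbit speed is v₁ = √(μ/r₁) = 28.68322 km/s.
Transfer-orbit speed at r₁ (vis-viva): v_p = √[μ(2/r₁ − 1/a_t)] = 37.78567 km/s.
First burn Δv₁ = |v_p − v₁| = 9.102 km/s.
Circular speed at r₂: v₂ = √(μ/r₂) = 11.20 km/s.
Transfer-orbit speed at r₂: v_a = √[μ(2/r₂ − 1/a_t)] = 5.761 km/s.
Second burn Δv₂ = |v₂ − v_a| = 5.439 km/s.
Δv = Δv₁ + Δv₂ = 9.102 + 5.439 = 14.54 km/s.

Δv = 14500 m/s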